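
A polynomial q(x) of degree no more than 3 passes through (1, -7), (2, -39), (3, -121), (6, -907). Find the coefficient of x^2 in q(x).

Write q(x) = ax^3 + bx^2 + cx + d. Substituting each data point gives a linear system:
  a + b + c + d = -7
  8a + 4b + 2c + d = -39
  27a + 9b + 3c + d = -121
  216a + 36b + 6c + d = -907
Solving the system yields a = -4, b = -1, c = -1, d = -1.
So q(x) = -4x^3 - x^2 - x - 1.
The coefficient of x^2 is -1.

-1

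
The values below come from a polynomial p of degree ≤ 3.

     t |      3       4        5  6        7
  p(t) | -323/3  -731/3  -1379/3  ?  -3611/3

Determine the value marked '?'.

-2321/3

On equispaced nodes a degree-3 polynomial has vanishing fourth forward difference, so
  p(3) - 4·p(4) + 6·p(5) - 4·p(6) + p(7) = 0.
Substituting the known values and solving for p(6):
  -4·p(6) = 9284/3
  p(6) = -2321/3.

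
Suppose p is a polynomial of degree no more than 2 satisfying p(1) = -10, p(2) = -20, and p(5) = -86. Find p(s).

Using the Lagrange interpolation formula with nodes 1, 2, 5:
  L_0(s) = (s - 2)(s - 5) / 4
  L_1(s) = (s - 1)(s - 5) / -3
  L_2(s) = (s - 1)(s - 2) / 12
Then p(s) = -10·L_0(s) - 20·L_1(s) - 86·L_2(s).
Expanding and collecting terms gives p(s) = -3s^2 - s - 6.
Check: p(5) = -86. ✓

p(s) = -3s^2 - s - 6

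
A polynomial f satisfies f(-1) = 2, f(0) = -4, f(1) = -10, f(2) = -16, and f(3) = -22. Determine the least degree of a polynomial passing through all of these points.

Forward differences of the values at x = -1, 0, 1, 2, 3:
  f  : 2  -4  -10  -16  -22
  Δ  : -6  -6  -6  -6
  Δ^2: 0  0  0
  Δ^3: 0  0
  Δ^4: 0
The first differences are constant (-6) and nonzero, while all higher differences vanish, so the minimal degree is 1.

1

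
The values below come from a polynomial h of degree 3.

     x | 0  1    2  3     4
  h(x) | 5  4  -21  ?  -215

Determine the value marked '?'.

The 4 known points determine the degree-3 polynomial uniquely.
Write h(x) = ax^3 + bx^2 + cx + d. Substituting each data point gives a linear system:
  d = 5
  a + b + c + d = 4
  8a + 4b + 2c + d = -21
  64a + 16b + 4c + d = -215
Solving the system yields a = -3, b = -3, c = 5, d = 5.
So h(x) = -3x^3 - 3x^2 + 5x + 5.
Then h(3) = -88.

-88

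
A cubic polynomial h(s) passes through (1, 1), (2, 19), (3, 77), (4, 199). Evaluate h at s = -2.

-53

Forward differences of the values at s = 1, 2, 3, 4:
  h  : 1  19  77  199
  Δ  : 18  58  122
  Δ^2: 40  64
  Δ^3: 24
The third differences are constant, confirming degree 3.
Interpolating (Newton forward form) and evaluating at s = -2 gives h(-2) = -53.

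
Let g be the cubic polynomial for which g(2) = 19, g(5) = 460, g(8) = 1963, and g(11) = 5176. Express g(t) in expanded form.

Write g(t) = at^3 + bt^2 + ct + d. Substituting each data point gives a linear system:
  8a + 4b + 2c + d = 19
  125a + 25b + 5c + d = 460
  512a + 64b + 8c + d = 1963
  1331a + 121b + 11c + d = 5176
Solving the system yields a = 4, b = -1, c = -2, d = -5.
So g(t) = 4t³ - t² - 2t - 5.
Check: g(8) = 1963. ✓

g(t) = 4t^3 - t^2 - 2t - 5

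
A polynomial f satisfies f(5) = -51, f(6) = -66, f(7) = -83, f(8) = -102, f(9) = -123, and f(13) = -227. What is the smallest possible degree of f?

Divided differences on the nodes 5, 6, 7, 8, 9, 13:
  order 0: -51  -66  -83  -102  -123  -227
  order 1: -15  -17  -19  -21  -26
  order 2: -1  -1  -1  -1
  order 3: 0  0  0
  order 4: 0  0
  order 5: 0
The order-2 divided differences are all -1 (nonzero) and every higher order vanishes, so the data lies on a polynomial of degree exactly 2.

2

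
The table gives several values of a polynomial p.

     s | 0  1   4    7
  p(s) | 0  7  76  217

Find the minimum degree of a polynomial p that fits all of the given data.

2

Divided differences on the nodes 0, 1, 4, 7:
  order 0: 0  7  76  217
  order 1: 7  23  47
  order 2: 4  4
  order 3: 0
The order-2 divided differences are all 4 (nonzero) and every higher order vanishes, so the data lies on a polynomial of degree exactly 2.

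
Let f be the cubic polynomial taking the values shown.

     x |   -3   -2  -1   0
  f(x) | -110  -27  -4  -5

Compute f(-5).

-600

Using the Lagrange interpolation formula with nodes -3, -2, -1, 0:
  L_0(x) = (x + 2)(x + 1)x / -6
  L_1(x) = (x + 3)(x + 1)x / 2
  L_2(x) = (x + 3)(x + 2)x / -2
  L_3(x) = (x + 3)(x + 2)(x + 1) / 6
Then f(x) = -110·L_0(x) - 27·L_1(x) - 4·L_2(x) - 5·L_3(x).
Expanding and collecting terms gives f(x) = 6x^3 + 6x^2 - x - 5.
Evaluating at x = -5: f(-5) = -600.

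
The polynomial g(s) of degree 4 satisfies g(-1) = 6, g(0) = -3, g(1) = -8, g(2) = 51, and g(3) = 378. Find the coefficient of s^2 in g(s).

Write g(s) = as^4 + bs^3 + cs^2 + ds + e. Substituting each data point gives a linear system:
  a - b + c - d + e = 6
  e = -3
  a + b + c + d + e = -8
  16a + 8b + 4c + 2d + e = 51
  81a + 27b + 9c + 3d + e = 378
Solving the system yields a = 6, b = -2, c = -4, d = -5, e = -3.
So g(s) = 6s^4 - 2s^3 - 4s^2 - 5s - 3.
The coefficient of s^2 is -4.

-4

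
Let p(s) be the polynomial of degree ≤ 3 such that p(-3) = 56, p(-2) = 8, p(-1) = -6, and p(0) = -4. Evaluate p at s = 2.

Using the Lagrange interpolation formula with nodes -3, -2, -1, 0:
  L_0(s) = (s + 2)(s + 1)s / -6
  L_1(s) = (s + 3)(s + 1)s / 2
  L_2(s) = (s + 3)(s + 2)s / -2
  L_3(s) = (s + 3)(s + 2)(s + 1) / 6
Then p(s) = 56·L_0(s) + 8·L_1(s) - 6·L_2(s) - 4·L_3(s).
Expanding and collecting terms gives p(s) = -3s³ - s² + 4s - 4.
Evaluating at s = 2: p(2) = -24.

-24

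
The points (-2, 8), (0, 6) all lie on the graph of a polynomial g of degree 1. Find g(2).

4

Using the Lagrange interpolation formula with nodes -2, 0:
  L_0(n) = n / -2
  L_1(n) = (n + 2) / 2
Then g(n) = 8·L_0(n) + 6·L_1(n).
Expanding and collecting terms gives g(n) = -n + 6.
Evaluating at n = 2: g(2) = 4.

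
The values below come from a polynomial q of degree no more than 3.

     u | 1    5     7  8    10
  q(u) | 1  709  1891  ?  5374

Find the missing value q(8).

2794

The 4 known points determine the degree-3 polynomial uniquely.
Write q(u) = au^3 + bu^2 + cu + d. Substituting each data point gives a linear system:
  a + b + c + d = 1
  125a + 25b + 5c + d = 709
  343a + 49b + 7c + d = 1891
  1000a + 100b + 10c + d = 5374
Solving the system yields a = 5, b = 4, c = -2, d = -6.
So q(u) = 5u^3 + 4u^2 - 2u - 6.
Then q(8) = 2794.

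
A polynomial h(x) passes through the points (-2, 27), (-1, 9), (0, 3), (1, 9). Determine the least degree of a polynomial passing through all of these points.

2

Forward differences of the values at x = -2, -1, 0, 1:
  h  : 27  9  3  9
  Δ  : -18  -6  6
  Δ^2: 12  12
  Δ^3: 0
The second differences are constant (12) and nonzero, while all higher differences vanish, so the minimal degree is 2.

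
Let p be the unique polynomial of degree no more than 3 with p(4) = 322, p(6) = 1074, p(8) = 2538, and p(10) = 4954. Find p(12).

Using the Lagrange interpolation formula with nodes 4, 6, 8, 10:
  L_0(n) = (n - 6)(n - 8)(n - 10) / -48
  L_1(n) = (n - 4)(n - 8)(n - 10) / 16
  L_2(n) = (n - 4)(n - 6)(n - 10) / -16
  L_3(n) = (n - 4)(n - 6)(n - 8) / 48
Then p(n) = 322·L_0(n) + 1074·L_1(n) + 2538·L_2(n) + 4954·L_3(n).
Expanding and collecting terms gives p(n) = 5n^3 - n^2 + 6n - 6.
Evaluating at n = 12: p(12) = 8562.

8562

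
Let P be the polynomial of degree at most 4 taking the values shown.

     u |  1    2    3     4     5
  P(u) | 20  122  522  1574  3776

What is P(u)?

P(u) = 6u^4 - u^3 + 5u^2 + 4u + 6

Write P(u) = au^4 + bu^3 + cu^2 + du + e. Substituting each data point gives a linear system:
  a + b + c + d + e = 20
  16a + 8b + 4c + 2d + e = 122
  81a + 27b + 9c + 3d + e = 522
  256a + 64b + 16c + 4d + e = 1574
  625a + 125b + 25c + 5d + e = 3776
Solving the system yields a = 6, b = -1, c = 5, d = 4, e = 6.
So P(u) = 6u^4 - u^3 + 5u^2 + 4u + 6.
Check: P(1) = 20. ✓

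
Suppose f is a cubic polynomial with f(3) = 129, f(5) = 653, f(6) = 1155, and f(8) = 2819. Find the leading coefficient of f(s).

Write f(s) = as^3 + bs^2 + cs + d. Substituting each data point gives a linear system:
  27a + 9b + 3c + d = 129
  125a + 25b + 5c + d = 653
  216a + 36b + 6c + d = 1155
  512a + 64b + 8c + d = 2819
Solving the system yields a = 6, b = -4, c = 0, d = 3.
So f(s) = 6s^3 - 4s^2 + 3.
The leading coefficient is 6.

6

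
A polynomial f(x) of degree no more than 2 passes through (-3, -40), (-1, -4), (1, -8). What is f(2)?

-25

Forward differences of the values at x = -3, -1, 1:
  f  : -40  -4  -8
  Δ  : 36  -4
  Δ^2: -40
The second differences are constant, confirming degree 2.
Interpolating (Newton forward form) and evaluating at x = 2 gives f(2) = -25.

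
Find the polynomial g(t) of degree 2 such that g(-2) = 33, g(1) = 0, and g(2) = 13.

g(t) = 6t^2 - 5t - 1

Using the Lagrange interpolation formula with nodes -2, 1, 2:
  L_0(t) = (t - 1)(t - 2) / 12
  L_1(t) = (t + 2)(t - 2) / -3
  L_2(t) = (t + 2)(t - 1) / 4
Then g(t) = 33·L_0(t) + 0·L_1(t) + 13·L_2(t).
Expanding and collecting terms gives g(t) = 6t^2 - 5t - 1.
Check: g(-2) = 33. ✓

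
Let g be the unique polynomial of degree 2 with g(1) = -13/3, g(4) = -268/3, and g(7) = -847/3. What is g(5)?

-425/3

Write g(u) = au^2 + bu + c. Substituting each data point gives a linear system:
  a + b + c = -13/3
  16a + 4b + c = -268/3
  49a + 7b + c = -847/3
Solving the system yields a = -6, b = 5/3, c = 0.
So g(u) = -6u^2 + (5/3)u.
Then g(5) = -425/3.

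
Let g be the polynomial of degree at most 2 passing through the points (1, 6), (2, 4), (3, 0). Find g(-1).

Using the Lagrange interpolation formula with nodes 1, 2, 3:
  L_0(s) = (s - 2)(s - 3) / 2
  L_1(s) = (s - 1)(s - 3) / -1
  L_2(s) = (s - 1)(s - 2) / 2
Then g(s) = 6·L_0(s) + 4·L_1(s) + 0·L_2(s).
Expanding and collecting terms gives g(s) = -s^2 + s + 6.
Evaluating at s = -1: g(-1) = 4.

4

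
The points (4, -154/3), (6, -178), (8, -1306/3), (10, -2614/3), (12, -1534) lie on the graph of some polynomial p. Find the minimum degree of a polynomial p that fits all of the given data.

Forward differences of the values at n = 4, 6, 8, 10, 12:
  p  : -154/3  -178  -1306/3  -2614/3  -1534
  Δ  : -380/3  -772/3  -436  -1988/3
  Δ^2: -392/3  -536/3  -680/3
  Δ^3: -48  -48
  Δ^4: 0
The third differences are constant (-48) and nonzero, while all higher differences vanish, so the minimal degree is 3.

3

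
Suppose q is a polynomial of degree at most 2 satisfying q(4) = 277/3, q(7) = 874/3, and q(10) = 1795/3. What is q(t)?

q(t) = 6t^2 + (1/3)t - 5

Write q(t) = at^2 + bt + c. Substituting each data point gives a linear system:
  16a + 4b + c = 277/3
  49a + 7b + c = 874/3
  100a + 10b + c = 1795/3
Solving the system yields a = 6, b = 1/3, c = -5.
So q(t) = 6t^2 + (1/3)t - 5.
Check: q(7) = 874/3. ✓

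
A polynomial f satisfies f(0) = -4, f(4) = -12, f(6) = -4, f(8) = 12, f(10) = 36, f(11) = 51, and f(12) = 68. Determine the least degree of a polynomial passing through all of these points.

2

Divided differences on the nodes 0, 4, 6, 8, 10, 11, 12:
  order 0: -4  -12  -4  12  36  51  68
  order 1: -2  4  8  12  15  17
  order 2: 1  1  1  1  1
  order 3: 0  0  0  0
  order 4: 0  0  0
  order 5: 0  0
  order 6: 0
The order-2 divided differences are all 1 (nonzero) and every higher order vanishes, so the data lies on a polynomial of degree exactly 2.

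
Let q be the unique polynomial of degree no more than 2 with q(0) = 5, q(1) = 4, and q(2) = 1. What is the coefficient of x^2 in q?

Write q(x) = ax^2 + bx + c. Substituting each data point gives a linear system:
  c = 5
  a + b + c = 4
  4a + 2b + c = 1
Solving the system yields a = -1, b = 0, c = 5.
So q(x) = -x² + 5.
The leading coefficient is -1.

-1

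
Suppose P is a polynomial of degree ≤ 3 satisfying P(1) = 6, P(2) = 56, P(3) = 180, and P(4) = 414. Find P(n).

Using the Lagrange interpolation formula with nodes 1, 2, 3, 4:
  L_0(n) = (n - 2)(n - 3)(n - 4) / -6
  L_1(n) = (n - 1)(n - 3)(n - 4) / 2
  L_2(n) = (n - 1)(n - 2)(n - 4) / -2
  L_3(n) = (n - 1)(n - 2)(n - 3) / 6
Then P(n) = 6·L_0(n) + 56·L_1(n) + 180·L_2(n) + 414·L_3(n).
Expanding and collecting terms gives P(n) = 6n^3 + n^2 + 5n - 6.
Check: P(4) = 414. ✓

P(n) = 6n^3 + n^2 + 5n - 6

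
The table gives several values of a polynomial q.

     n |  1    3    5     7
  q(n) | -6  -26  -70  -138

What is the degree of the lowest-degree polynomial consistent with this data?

2

Forward differences of the values at n = 1, 3, 5, 7:
  q  : -6  -26  -70  -138
  Δ  : -20  -44  -68
  Δ^2: -24  -24
  Δ^3: 0
The second differences are constant (-24) and nonzero, while all higher differences vanish, so the minimal degree is 2.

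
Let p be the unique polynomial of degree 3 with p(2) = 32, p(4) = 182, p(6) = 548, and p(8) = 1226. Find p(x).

Using the Lagrange interpolation formula with nodes 2, 4, 6, 8:
  L_0(x) = (x - 4)(x - 6)(x - 8) / -48
  L_1(x) = (x - 2)(x - 6)(x - 8) / 16
  L_2(x) = (x - 2)(x - 4)(x - 8) / -16
  L_3(x) = (x - 2)(x - 4)(x - 6) / 48
Then p(x) = 32·L_0(x) + 182·L_1(x) + 548·L_2(x) + 1226·L_3(x).
Expanding and collecting terms gives p(x) = 2x³ + 3x² + x + 2.
Check: p(2) = 32. ✓

p(x) = 2x^3 + 3x^2 + x + 2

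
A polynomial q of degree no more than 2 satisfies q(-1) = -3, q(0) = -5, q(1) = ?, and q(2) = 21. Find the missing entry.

3

On equispaced nodes a degree-2 polynomial has vanishing third forward difference, so
  - q(-1) + 3·q(0) - 3·q(1) + q(2) = 0.
Substituting the known values and solving for q(1):
  -3·q(1) = -9
  q(1) = 3.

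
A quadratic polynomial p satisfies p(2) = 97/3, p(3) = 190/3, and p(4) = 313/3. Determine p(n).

Using the Lagrange interpolation formula with nodes 2, 3, 4:
  L_0(n) = (n - 3)(n - 4) / 2
  L_1(n) = (n - 2)(n - 4) / -1
  L_2(n) = (n - 2)(n - 3) / 2
Then p(n) = 97/3·L_0(n) + 190/3·L_1(n) + 313/3·L_2(n).
Expanding and collecting terms gives p(n) = 5n² + 6n + 1/3.
Check: p(4) = 313/3. ✓

p(n) = 5n^2 + 6n + 1/3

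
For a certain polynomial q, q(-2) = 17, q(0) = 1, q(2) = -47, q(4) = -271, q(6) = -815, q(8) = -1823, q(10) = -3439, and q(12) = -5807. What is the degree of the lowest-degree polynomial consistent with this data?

Forward differences of the values at u = -2, 0, 2, 4, 6, 8, 10, 12:
  q  : 17  1  -47  -271  -815  -1823  -3439  -5807
  Δ  : -16  -48  -224  -544  -1008  -1616  -2368
  Δ^2: -32  -176  -320  -464  -608  -752
  Δ^3: -144  -144  -144  -144  -144
  Δ^4: 0  0  0  0
  Δ^5: 0  0  0
  Δ^6: 0  0
  Δ^7: 0
The third differences are constant (-144) and nonzero, while all higher differences vanish, so the minimal degree is 3.

3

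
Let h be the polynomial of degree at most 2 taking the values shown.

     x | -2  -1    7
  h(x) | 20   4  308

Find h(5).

160

Write h(x) = ax^2 + bx + c. Substituting each data point gives a linear system:
  4a - 2b + c = 20
  a - b + c = 4
  49a + 7b + c = 308
Solving the system yields a = 6, b = 2, c = 0.
So h(x) = 6x^2 + 2x.
Then h(5) = 160.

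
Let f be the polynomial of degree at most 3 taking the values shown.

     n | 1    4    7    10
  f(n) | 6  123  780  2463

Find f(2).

15

Write f(n) = an^3 + bn^2 + cn + d. Substituting each data point gives a linear system:
  a + b + c + d = 6
  64a + 16b + 4c + d = 123
  343a + 49b + 7c + d = 780
  1000a + 100b + 10c + d = 2463
Solving the system yields a = 3, b = -6, c = 6, d = 3.
So f(n) = 3n^3 - 6n^2 + 6n + 3.
Then f(2) = 15.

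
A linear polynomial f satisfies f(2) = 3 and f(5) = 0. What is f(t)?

f(t) = -t + 5

Write f(t) = at + b. Substituting each data point gives a linear system:
  2a + b = 3
  5a + b = 0
Solving the system yields a = -1, b = 5.
So f(t) = -t + 5.
Check: f(2) = 3. ✓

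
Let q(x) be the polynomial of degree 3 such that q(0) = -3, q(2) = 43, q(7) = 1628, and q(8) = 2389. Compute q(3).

144

Using the Lagrange interpolation formula with nodes 0, 2, 7, 8:
  L_0(x) = (x - 2)(x - 7)(x - 8) / -112
  L_1(x) = x(x - 7)(x - 8) / 60
  L_2(x) = x(x - 2)(x - 8) / -35
  L_3(x) = x(x - 2)(x - 7) / 48
Then q(x) = -3·L_0(x) + 43·L_1(x) + 1628·L_2(x) + 2389·L_3(x).
Expanding and collecting terms gives q(x) = 4x^3 + 6x^2 - 5x - 3.
Evaluating at x = 3: q(3) = 144.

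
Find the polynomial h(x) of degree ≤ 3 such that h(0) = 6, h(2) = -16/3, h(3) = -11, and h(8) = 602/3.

Using the Lagrange interpolation formula with nodes 0, 2, 3, 8:
  L_0(x) = (x - 2)(x - 3)(x - 8) / -48
  L_1(x) = x(x - 3)(x - 8) / 12
  L_2(x) = x(x - 2)(x - 8) / -15
  L_3(x) = x(x - 2)(x - 3) / 240
Then h(x) = 6·L_0(x) - 16/3·L_1(x) - 11·L_2(x) + 602/3·L_3(x).
Expanding and collecting terms gives h(x) = x³ - 5x² + (1/3)x + 6.
Check: h(3) = -11. ✓

h(x) = x^3 - 5x^2 + (1/3)x + 6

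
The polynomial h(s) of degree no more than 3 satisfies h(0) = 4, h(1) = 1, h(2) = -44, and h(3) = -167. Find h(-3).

121

Using the Lagrange interpolation formula with nodes 0, 1, 2, 3:
  L_0(s) = (s - 1)(s - 2)(s - 3) / -6
  L_1(s) = s(s - 2)(s - 3) / 2
  L_2(s) = s(s - 1)(s - 3) / -2
  L_3(s) = s(s - 1)(s - 2) / 6
Then h(s) = 4·L_0(s) + 1·L_1(s) - 44·L_2(s) - 167·L_3(s).
Expanding and collecting terms gives h(s) = -6s³ - 3s² + 6s + 4.
Evaluating at s = -3: h(-3) = 121.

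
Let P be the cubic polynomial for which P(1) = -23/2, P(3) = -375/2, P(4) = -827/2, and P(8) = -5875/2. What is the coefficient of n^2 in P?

Write P(n) = an^3 + bn^2 + cn + d. Substituting each data point gives a linear system:
  a + b + c + d = -23/2
  27a + 9b + 3c + d = -375/2
  64a + 16b + 4c + d = -827/2
  512a + 64b + 8c + d = -5875/2
Solving the system yields a = -5, b = -6, c = 1, d = -3/2.
So P(n) = -5n^3 - 6n^2 + n - 3/2.
The coefficient of n^2 is -6.

-6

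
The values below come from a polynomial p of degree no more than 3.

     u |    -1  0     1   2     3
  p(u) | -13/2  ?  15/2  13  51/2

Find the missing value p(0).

3

On equispaced nodes a degree-3 polynomial has vanishing fourth forward difference, so
  p(-1) - 4·p(0) + 6·p(1) - 4·p(2) + p(3) = 0.
Substituting the known values and solving for p(0):
  -4·p(0) = -12
  p(0) = 3.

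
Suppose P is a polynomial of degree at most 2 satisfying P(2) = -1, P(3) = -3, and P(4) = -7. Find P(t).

Write P(t) = at^2 + bt + c. Substituting each data point gives a linear system:
  4a + 2b + c = -1
  9a + 3b + c = -3
  16a + 4b + c = -7
Solving the system yields a = -1, b = 3, c = -3.
So P(t) = -t² + 3t - 3.
Check: P(2) = -1. ✓

P(t) = -t^2 + 3t - 3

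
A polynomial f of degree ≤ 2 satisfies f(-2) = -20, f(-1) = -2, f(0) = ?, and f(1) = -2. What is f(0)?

The 3 known points determine the degree-2 polynomial uniquely.
Write f(n) = an^2 + bn + c. Substituting each data point gives a linear system:
  4a - 2b + c = -20
  a - b + c = -2
  a + b + c = -2
Solving the system yields a = -6, b = 0, c = 4.
So f(n) = -6n^2 + 4.
Then f(0) = 4.

4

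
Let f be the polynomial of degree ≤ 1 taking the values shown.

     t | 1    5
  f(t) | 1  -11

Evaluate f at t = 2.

Using the Lagrange interpolation formula with nodes 1, 5:
  L_0(t) = (t - 5) / -4
  L_1(t) = (t - 1) / 4
Then f(t) = 1·L_0(t) - 11·L_1(t).
Expanding and collecting terms gives f(t) = -3t + 4.
Evaluating at t = 2: f(2) = -2.

-2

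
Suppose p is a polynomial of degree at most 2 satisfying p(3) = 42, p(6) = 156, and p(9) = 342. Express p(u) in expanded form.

p(u) = 4u^2 + 2u

Using the Lagrange interpolation formula with nodes 3, 6, 9:
  L_0(u) = (u - 6)(u - 9) / 18
  L_1(u) = (u - 3)(u - 9) / -9
  L_2(u) = (u - 3)(u - 6) / 18
Then p(u) = 42·L_0(u) + 156·L_1(u) + 342·L_2(u).
Expanding and collecting terms gives p(u) = 4u^2 + 2u.
Check: p(3) = 42. ✓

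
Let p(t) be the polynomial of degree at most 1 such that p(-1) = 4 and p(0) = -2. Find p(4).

-26

Using the Lagrange interpolation formula with nodes -1, 0:
  L_0(t) = t / -1
  L_1(t) = (t + 1) / 1
Then p(t) = 4·L_0(t) - 2·L_1(t).
Expanding and collecting terms gives p(t) = -6t - 2.
Evaluating at t = 4: p(4) = -26.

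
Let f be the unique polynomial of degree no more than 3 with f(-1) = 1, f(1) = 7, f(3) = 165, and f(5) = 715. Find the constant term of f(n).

Write f(n) = an^3 + bn^2 + cn + d. Substituting each data point gives a linear system:
  -a + b - c + d = 1
  a + b + c + d = 7
  27a + 9b + 3c + d = 165
  125a + 25b + 5c + d = 715
Solving the system yields a = 5, b = 4, c = -2, d = 0.
So f(n) = 5n^3 + 4n^2 - 2n.
The constant term is 0.

0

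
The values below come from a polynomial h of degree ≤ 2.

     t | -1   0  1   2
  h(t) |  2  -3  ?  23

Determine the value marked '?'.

4

On equispaced nodes a degree-2 polynomial has vanishing third forward difference, so
  - h(-1) + 3·h(0) - 3·h(1) + h(2) = 0.
Substituting the known values and solving for h(1):
  -3·h(1) = -12
  h(1) = 4.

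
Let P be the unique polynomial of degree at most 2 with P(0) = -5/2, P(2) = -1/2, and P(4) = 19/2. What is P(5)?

35/2

Forward differences of the values at t = 0, 2, 4:
  P  : -5/2  -1/2  19/2
  Δ  : 2  10
  Δ^2: 8
The second differences are constant, confirming degree 2.
Interpolating (Newton forward form) and evaluating at t = 5 gives P(5) = 35/2.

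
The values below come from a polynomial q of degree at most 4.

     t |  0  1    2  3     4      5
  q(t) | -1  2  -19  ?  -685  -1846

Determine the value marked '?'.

The 5 known points determine the degree-4 polynomial uniquely.
Write q(t) = at^4 + bt^3 + ct^2 + dt + e. Substituting each data point gives a linear system:
  e = -1
  a + b + c + d + e = 2
  16a + 8b + 4c + 2d + e = -19
  256a + 64b + 16c + 4d + e = -685
  625a + 125b + 25c + 5d + e = -1846
Solving the system yields a = -4, b = 5, c = 1, d = 1, e = -1.
So q(t) = -4t^4 + 5t^3 + t^2 + t - 1.
Then q(3) = -178.

-178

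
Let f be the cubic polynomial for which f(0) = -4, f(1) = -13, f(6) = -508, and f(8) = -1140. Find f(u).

Write f(u) = au^3 + bu^2 + cu + d. Substituting each data point gives a linear system:
  d = -4
  a + b + c + d = -13
  216a + 36b + 6c + d = -508
  512a + 64b + 8c + d = -1140
Solving the system yields a = -2, b = -1, c = -6, d = -4.
So f(u) = -2u³ - u² - 6u - 4.
Check: f(0) = -4. ✓

f(u) = -2u^3 - u^2 - 6u - 4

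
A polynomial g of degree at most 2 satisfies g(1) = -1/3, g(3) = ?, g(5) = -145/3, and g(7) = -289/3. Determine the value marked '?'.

The 3 known points determine the degree-2 polynomial uniquely.
Write g(t) = at^2 + bt + c. Substituting each data point gives a linear system:
  a + b + c = -1/3
  25a + 5b + c = -145/3
  49a + 7b + c = -289/3
Solving the system yields a = -2, b = 0, c = 5/3.
So g(t) = -2t² + 5/3.
Then g(3) = -49/3.

-49/3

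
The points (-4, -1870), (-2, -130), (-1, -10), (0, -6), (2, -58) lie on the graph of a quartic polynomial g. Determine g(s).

g(s) = -6s^4 + 6s^3 + 2s^2 - 6s - 6

Write g(s) = as^4 + bs^3 + cs^2 + ds + e. Substituting each data point gives a linear system:
  256a - 64b + 16c - 4d + e = -1870
  16a - 8b + 4c - 2d + e = -130
  a - b + c - d + e = -10
  e = -6
  16a + 8b + 4c + 2d + e = -58
Solving the system yields a = -6, b = 6, c = 2, d = -6, e = -6.
So g(s) = -6s^4 + 6s^3 + 2s^2 - 6s - 6.
Check: g(0) = -6. ✓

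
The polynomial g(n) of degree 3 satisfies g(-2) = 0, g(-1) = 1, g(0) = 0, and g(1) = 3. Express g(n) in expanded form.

g(n) = n^3 + 2n^2

Write g(n) = an^3 + bn^2 + cn + d. Substituting each data point gives a linear system:
  -8a + 4b - 2c + d = 0
  -a + b - c + d = 1
  d = 0
  a + b + c + d = 3
Solving the system yields a = 1, b = 2, c = 0, d = 0.
So g(n) = n^3 + 2n^2.
Check: g(-2) = 0. ✓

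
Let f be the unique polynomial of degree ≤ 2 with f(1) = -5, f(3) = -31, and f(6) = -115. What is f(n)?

f(n) = -3n^2 - n - 1

Using the Lagrange interpolation formula with nodes 1, 3, 6:
  L_0(n) = (n - 3)(n - 6) / 10
  L_1(n) = (n - 1)(n - 6) / -6
  L_2(n) = (n - 1)(n - 3) / 15
Then f(n) = -5·L_0(n) - 31·L_1(n) - 115·L_2(n).
Expanding and collecting terms gives f(n) = -3n² - n - 1.
Check: f(3) = -31. ✓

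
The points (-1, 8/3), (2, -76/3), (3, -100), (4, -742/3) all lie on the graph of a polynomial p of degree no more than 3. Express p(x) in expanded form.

Write p(x) = ax^3 + bx^2 + cx + d. Substituting each data point gives a linear system:
  -a + b - c + d = 8/3
  8a + 4b + 2c + d = -76/3
  27a + 9b + 3c + d = -100
  64a + 16b + 4c + d = -742/3
Solving the system yields a = -4, b = -1/3, c = 3, d = 2.
So p(x) = -4x³ - (1/3)x² + 3x + 2.
Check: p(3) = -100. ✓

p(x) = -4x^3 - (1/3)x^2 + 3x + 2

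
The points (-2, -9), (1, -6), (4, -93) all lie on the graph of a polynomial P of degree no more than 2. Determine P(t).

Write P(t) = at^2 + bt + c. Substituting each data point gives a linear system:
  4a - 2b + c = -9
  a + b + c = -6
  16a + 4b + c = -93
Solving the system yields a = -5, b = -4, c = 3.
So P(t) = -5t^2 - 4t + 3.
Check: P(1) = -6. ✓

P(t) = -5t^2 - 4t + 3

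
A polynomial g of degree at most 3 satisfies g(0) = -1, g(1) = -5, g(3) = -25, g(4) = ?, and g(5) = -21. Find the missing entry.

-29

The 4 known points determine the degree-3 polynomial uniquely.
Write g(s) = as^3 + bs^2 + cs + d. Substituting each data point gives a linear system:
  d = -1
  a + b + c + d = -5
  27a + 9b + 3c + d = -25
  125a + 25b + 5c + d = -21
Solving the system yields a = 1, b = -6, c = 1, d = -1.
So g(s) = s³ - 6s² + s - 1.
Then g(4) = -29.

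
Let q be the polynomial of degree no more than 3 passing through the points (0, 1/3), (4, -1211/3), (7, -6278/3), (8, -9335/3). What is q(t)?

Write q(t) = at^3 + bt^2 + ct + d. Substituting each data point gives a linear system:
  d = 1/3
  64a + 16b + 4c + d = -1211/3
  343a + 49b + 7c + d = -6278/3
  512a + 64b + 8c + d = -9335/3
Solving the system yields a = -6, b = 0, c = -5, d = 1/3.
So q(t) = -6t³ - 5t + 1/3.
Check: q(4) = -1211/3. ✓

q(t) = -6t^3 - 5t + 1/3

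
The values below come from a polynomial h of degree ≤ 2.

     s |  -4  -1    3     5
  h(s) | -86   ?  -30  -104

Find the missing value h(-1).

-2

The 3 known points determine the degree-2 polynomial uniquely.
Write h(s) = as^2 + bs + c. Substituting each data point gives a linear system:
  16a - 4b + c = -86
  9a + 3b + c = -30
  25a + 5b + c = -104
Solving the system yields a = -5, b = 3, c = 6.
So h(s) = -5s² + 3s + 6.
Then h(-1) = -2.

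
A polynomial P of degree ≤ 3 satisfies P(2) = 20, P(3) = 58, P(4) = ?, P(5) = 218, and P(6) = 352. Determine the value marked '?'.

122

On equispaced nodes a degree-3 polynomial has vanishing fourth forward difference, so
  P(2) - 4·P(3) + 6·P(4) - 4·P(5) + P(6) = 0.
Substituting the known values and solving for P(4):
  6·P(4) = 732
  P(4) = 122.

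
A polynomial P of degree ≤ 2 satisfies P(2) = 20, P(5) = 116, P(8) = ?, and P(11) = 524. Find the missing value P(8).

284

The 3 known points determine the degree-2 polynomial uniquely.
Write P(u) = au^2 + bu + c. Substituting each data point gives a linear system:
  4a + 2b + c = 20
  25a + 5b + c = 116
  121a + 11b + c = 524
Solving the system yields a = 4, b = 4, c = -4.
So P(u) = 4u² + 4u - 4.
Then P(8) = 284.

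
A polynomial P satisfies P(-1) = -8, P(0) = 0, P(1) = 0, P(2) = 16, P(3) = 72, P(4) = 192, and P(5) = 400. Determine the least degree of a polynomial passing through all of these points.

Forward differences of the values at x = -1, 0, 1, 2, 3, 4, 5:
  P  : -8  0  0  16  72  192  400
  Δ  : 8  0  16  56  120  208
  Δ^2: -8  16  40  64  88
  Δ^3: 24  24  24  24
  Δ^4: 0  0  0
  Δ^5: 0  0
  Δ^6: 0
The third differences are constant (24) and nonzero, while all higher differences vanish, so the minimal degree is 3.

3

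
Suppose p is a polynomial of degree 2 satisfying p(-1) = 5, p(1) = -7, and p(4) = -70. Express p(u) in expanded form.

Using the Lagrange interpolation formula with nodes -1, 1, 4:
  L_0(u) = (u - 1)(u - 4) / 10
  L_1(u) = (u + 1)(u - 4) / -6
  L_2(u) = (u + 1)(u - 1) / 15
Then p(u) = 5·L_0(u) - 7·L_1(u) - 70·L_2(u).
Expanding and collecting terms gives p(u) = -3u^2 - 6u + 2.
Check: p(4) = -70. ✓

p(u) = -3u^2 - 6u + 2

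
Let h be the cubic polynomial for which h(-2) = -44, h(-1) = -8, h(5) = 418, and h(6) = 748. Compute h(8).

1846

Write h(n) = an^3 + bn^2 + cn + d. Substituting each data point gives a linear system:
  -8a + 4b - 2c + d = -44
  -a + b - c + d = -8
  125a + 25b + 5c + d = 418
  216a + 36b + 6c + d = 748
Solving the system yields a = 4, b = -3, c = -1, d = -2.
So h(n) = 4n^3 - 3n^2 - n - 2.
Then h(8) = 1846.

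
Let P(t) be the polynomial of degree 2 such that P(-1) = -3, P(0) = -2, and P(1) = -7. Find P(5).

-87

Write P(t) = at^2 + bt + c. Substituting each data point gives a linear system:
  a - b + c = -3
  c = -2
  a + b + c = -7
Solving the system yields a = -3, b = -2, c = -2.
So P(t) = -3t^2 - 2t - 2.
Then P(5) = -87.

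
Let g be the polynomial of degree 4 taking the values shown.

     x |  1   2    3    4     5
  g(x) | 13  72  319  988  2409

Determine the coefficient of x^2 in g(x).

Write g(x) = ax^4 + bx^3 + cx^2 + dx + e. Substituting each data point gives a linear system:
  a + b + c + d + e = 13
  16a + 8b + 4c + 2d + e = 72
  81a + 27b + 9c + 3d + e = 319
  256a + 64b + 16c + 4d + e = 988
  625a + 125b + 25c + 5d + e = 2409
Solving the system yields a = 4, b = -1, c = 0, d = 6, e = 4.
So g(x) = 4x⁴ - x³ + 6x + 4.
The coefficient of x^2 is 0.

0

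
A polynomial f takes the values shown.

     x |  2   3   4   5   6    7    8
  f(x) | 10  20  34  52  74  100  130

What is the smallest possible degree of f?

Forward differences of the values at x = 2, 3, 4, 5, 6, 7, 8:
  f  : 10  20  34  52  74  100  130
  Δ  : 10  14  18  22  26  30
  Δ^2: 4  4  4  4  4
  Δ^3: 0  0  0  0
  Δ^4: 0  0  0
  Δ^5: 0  0
  Δ^6: 0
The second differences are constant (4) and nonzero, while all higher differences vanish, so the minimal degree is 2.

2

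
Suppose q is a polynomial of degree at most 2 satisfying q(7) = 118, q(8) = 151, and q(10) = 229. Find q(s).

Using the Lagrange interpolation formula with nodes 7, 8, 10:
  L_0(s) = (s - 8)(s - 10) / 3
  L_1(s) = (s - 7)(s - 10) / -2
  L_2(s) = (s - 7)(s - 8) / 6
Then q(s) = 118·L_0(s) + 151·L_1(s) + 229·L_2(s).
Expanding and collecting terms gives q(s) = 2s^2 + 3s - 1.
Check: q(8) = 151. ✓

q(s) = 2s^2 + 3s - 1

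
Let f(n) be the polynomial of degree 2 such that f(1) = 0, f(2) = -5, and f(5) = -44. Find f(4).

Using the Lagrange interpolation formula with nodes 1, 2, 5:
  L_0(n) = (n - 2)(n - 5) / 4
  L_1(n) = (n - 1)(n - 5) / -3
  L_2(n) = (n - 1)(n - 2) / 12
Then f(n) = 0·L_0(n) - 5·L_1(n) - 44·L_2(n).
Expanding and collecting terms gives f(n) = -2n^2 + n + 1.
Evaluating at n = 4: f(4) = -27.

-27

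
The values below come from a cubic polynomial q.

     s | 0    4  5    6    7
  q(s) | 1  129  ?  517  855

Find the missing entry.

281

The 4 known points determine the degree-3 polynomial uniquely.
Write q(s) = as^3 + bs^2 + cs + d. Substituting each data point gives a linear system:
  d = 1
  64a + 16b + 4c + d = 129
  216a + 36b + 6c + d = 517
  343a + 49b + 7c + d = 855
Solving the system yields a = 3, b = -3, c = -4, d = 1.
So q(s) = 3s^3 - 3s^2 - 4s + 1.
Then q(5) = 281.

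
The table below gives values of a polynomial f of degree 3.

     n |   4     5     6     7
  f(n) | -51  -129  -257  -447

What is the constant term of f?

1

Write f(n) = an^3 + bn^2 + cn + d. Substituting each data point gives a linear system:
  64a + 16b + 4c + d = -51
  125a + 25b + 5c + d = -129
  216a + 36b + 6c + d = -257
  343a + 49b + 7c + d = -447
Solving the system yields a = -2, b = 5, c = -1, d = 1.
So f(n) = -2n^3 + 5n^2 - n + 1.
The constant term is 1.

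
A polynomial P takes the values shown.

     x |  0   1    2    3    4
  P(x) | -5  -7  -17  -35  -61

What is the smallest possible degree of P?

Forward differences of the values at x = 0, 1, 2, 3, 4:
  P  : -5  -7  -17  -35  -61
  Δ  : -2  -10  -18  -26
  Δ^2: -8  -8  -8
  Δ^3: 0  0
  Δ^4: 0
The second differences are constant (-8) and nonzero, while all higher differences vanish, so the minimal degree is 2.

2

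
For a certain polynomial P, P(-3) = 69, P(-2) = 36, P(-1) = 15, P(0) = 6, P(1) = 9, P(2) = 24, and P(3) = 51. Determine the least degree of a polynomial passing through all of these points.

2

Forward differences of the values at x = -3, -2, -1, 0, 1, 2, 3:
  P  : 69  36  15  6  9  24  51
  Δ  : -33  -21  -9  3  15  27
  Δ^2: 12  12  12  12  12
  Δ^3: 0  0  0  0
  Δ^4: 0  0  0
  Δ^5: 0  0
  Δ^6: 0
The second differences are constant (12) and nonzero, while all higher differences vanish, so the minimal degree is 2.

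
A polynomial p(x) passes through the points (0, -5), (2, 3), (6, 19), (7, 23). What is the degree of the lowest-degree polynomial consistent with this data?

Divided differences on the nodes 0, 2, 6, 7:
  order 0: -5  3  19  23
  order 1: 4  4  4
  order 2: 0  0
  order 3: 0
The order-1 divided differences are all 4 (nonzero) and every higher order vanishes, so the data lies on a polynomial of degree exactly 1.

1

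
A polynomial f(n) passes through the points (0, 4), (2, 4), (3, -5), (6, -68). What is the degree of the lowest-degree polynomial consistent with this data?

Divided differences on the nodes 0, 2, 3, 6:
  order 0: 4  4  -5  -68
  order 1: 0  -9  -21
  order 2: -3  -3
  order 3: 0
The order-2 divided differences are all -3 (nonzero) and every higher order vanishes, so the data lies on a polynomial of degree exactly 2.

2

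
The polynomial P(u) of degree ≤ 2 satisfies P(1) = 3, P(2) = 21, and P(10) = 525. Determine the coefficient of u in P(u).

Write P(u) = au^2 + bu + c. Substituting each data point gives a linear system:
  a + b + c = 3
  4a + 2b + c = 21
  100a + 10b + c = 525
Solving the system yields a = 5, b = 3, c = -5.
So P(u) = 5u^2 + 3u - 5.
The coefficient of u is 3.

3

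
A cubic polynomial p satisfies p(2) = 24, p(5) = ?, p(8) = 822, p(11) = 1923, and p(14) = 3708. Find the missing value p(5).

The 4 known points determine the degree-3 polynomial uniquely.
Write p(x) = ax^3 + bx^2 + cx + d. Substituting each data point gives a linear system:
  8a + 4b + 2c + d = 24
  512a + 64b + 8c + d = 822
  1331a + 121b + 11c + d = 1923
  2744a + 196b + 14c + d = 3708
Solving the system yields a = 1, b = 5, c = -1, d = -2.
So p(x) = x^3 + 5x^2 - x - 2.
Then p(5) = 243.

243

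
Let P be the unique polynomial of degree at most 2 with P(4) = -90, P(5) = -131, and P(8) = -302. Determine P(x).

Write P(x) = ax^2 + bx + c. Substituting each data point gives a linear system:
  16a + 4b + c = -90
  25a + 5b + c = -131
  64a + 8b + c = -302
Solving the system yields a = -4, b = -5, c = -6.
So P(x) = -4x² - 5x - 6.
Check: P(8) = -302. ✓

P(x) = -4x^2 - 5x - 6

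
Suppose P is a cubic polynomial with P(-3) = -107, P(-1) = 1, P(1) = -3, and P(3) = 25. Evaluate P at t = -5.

-471

Write P(t) = at^3 + bt^2 + ct + d. Substituting each data point gives a linear system:
  -27a + 9b - 3c + d = -107
  -a + b - c + d = 1
  a + b + c + d = -3
  27a + 9b + 3c + d = 25
Solving the system yields a = 3, b = -5, c = -5, d = 4.
So P(t) = 3t³ - 5t² - 5t + 4.
Then P(-5) = -471.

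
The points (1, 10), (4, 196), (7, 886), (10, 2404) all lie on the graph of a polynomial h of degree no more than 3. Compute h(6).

580

Write h(n) = an^3 + bn^2 + cn + d. Substituting each data point gives a linear system:
  a + b + c + d = 10
  64a + 16b + 4c + d = 196
  343a + 49b + 7c + d = 886
  1000a + 100b + 10c + d = 2404
Solving the system yields a = 2, b = 4, c = 0, d = 4.
So h(n) = 2n^3 + 4n^2 + 4.
Then h(6) = 580.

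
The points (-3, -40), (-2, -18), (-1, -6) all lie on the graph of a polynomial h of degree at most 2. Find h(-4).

Forward differences of the values at x = -3, -2, -1:
  h  : -40  -18  -6
  Δ  : 22  12
  Δ^2: -10
The second differences are constant, confirming degree 2.
Interpolating (Newton forward form) and evaluating at x = -4 gives h(-4) = -72.

-72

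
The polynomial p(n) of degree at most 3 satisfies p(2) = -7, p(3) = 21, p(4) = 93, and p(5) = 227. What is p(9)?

1743

Write p(n) = an^3 + bn^2 + cn + d. Substituting each data point gives a linear system:
  8a + 4b + 2c + d = -7
  27a + 9b + 3c + d = 21
  64a + 16b + 4c + d = 93
  125a + 25b + 5c + d = 227
Solving the system yields a = 3, b = -5, c = -4, d = -3.
So p(n) = 3n^3 - 5n^2 - 4n - 3.
Then p(9) = 1743.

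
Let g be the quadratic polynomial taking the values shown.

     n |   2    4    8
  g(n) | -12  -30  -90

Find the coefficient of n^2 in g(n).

-1

Write g(n) = an^2 + bn + c. Substituting each data point gives a linear system:
  4a + 2b + c = -12
  16a + 4b + c = -30
  64a + 8b + c = -90
Solving the system yields a = -1, b = -3, c = -2.
So g(n) = -n^2 - 3n - 2.
The leading coefficient is -1.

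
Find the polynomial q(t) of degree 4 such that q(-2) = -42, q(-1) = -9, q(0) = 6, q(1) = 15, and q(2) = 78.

q(t) = 2t^4 + 6t^3 - 5t^2 + 6t + 6

Using the Lagrange interpolation formula with nodes -2, -1, 0, 1, 2:
  L_0(t) = (t + 1)t(t - 1)(t - 2) / 24
  L_1(t) = (t + 2)t(t - 1)(t - 2) / -6
  L_2(t) = (t + 2)(t + 1)(t - 1)(t - 2) / 4
  L_3(t) = (t + 2)(t + 1)t(t - 2) / -6
  L_4(t) = (t + 2)(t + 1)t(t - 1) / 24
Then q(t) = -42·L_0(t) - 9·L_1(t) + 6·L_2(t) + 15·L_3(t) + 78·L_4(t).
Expanding and collecting terms gives q(t) = 2t^4 + 6t^3 - 5t^2 + 6t + 6.
Check: q(1) = 15. ✓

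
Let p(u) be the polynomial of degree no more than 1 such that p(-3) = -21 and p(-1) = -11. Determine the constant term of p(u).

Write p(u) = au + b. Substituting each data point gives a linear system:
  -3a + b = -21
  -a + b = -11
Solving the system yields a = 5, b = -6.
So p(u) = 5u - 6.
The constant term is -6.

-6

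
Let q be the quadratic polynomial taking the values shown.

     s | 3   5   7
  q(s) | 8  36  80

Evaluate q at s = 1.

Forward differences of the values at s = 3, 5, 7:
  q  : 8  36  80
  Δ  : 28  44
  Δ^2: 16
The second differences are constant, confirming degree 2.
Interpolating (Newton forward form) and evaluating at s = 1 gives q(1) = -4.

-4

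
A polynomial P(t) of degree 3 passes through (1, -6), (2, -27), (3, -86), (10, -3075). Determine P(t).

P(t) = -3t^3 - t^2 + 3t - 5

Write P(t) = at^3 + bt^2 + ct + d. Substituting each data point gives a linear system:
  a + b + c + d = -6
  8a + 4b + 2c + d = -27
  27a + 9b + 3c + d = -86
  1000a + 100b + 10c + d = -3075
Solving the system yields a = -3, b = -1, c = 3, d = -5.
So P(t) = -3t^3 - t^2 + 3t - 5.
Check: P(3) = -86. ✓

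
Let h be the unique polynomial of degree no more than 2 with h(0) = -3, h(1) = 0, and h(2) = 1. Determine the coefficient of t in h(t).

Write h(t) = at^2 + bt + c. Substituting each data point gives a linear system:
  c = -3
  a + b + c = 0
  4a + 2b + c = 1
Solving the system yields a = -1, b = 4, c = -3.
So h(t) = -t^2 + 4t - 3.
The coefficient of t is 4.

4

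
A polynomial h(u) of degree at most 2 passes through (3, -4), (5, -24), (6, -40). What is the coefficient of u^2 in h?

Write h(u) = au^2 + bu + c. Substituting each data point gives a linear system:
  9a + 3b + c = -4
  25a + 5b + c = -24
  36a + 6b + c = -40
Solving the system yields a = -2, b = 6, c = -4.
So h(u) = -2u^2 + 6u - 4.
The leading coefficient is -2.

-2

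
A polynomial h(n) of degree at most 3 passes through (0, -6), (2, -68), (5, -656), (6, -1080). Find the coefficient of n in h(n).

Write h(n) = an^3 + bn^2 + cn + d. Substituting each data point gives a linear system:
  d = -6
  8a + 4b + 2c + d = -68
  125a + 25b + 5c + d = -656
  216a + 36b + 6c + d = -1080
Solving the system yields a = -4, b = -5, c = -5, d = -6.
So h(n) = -4n^3 - 5n^2 - 5n - 6.
The coefficient of n is -5.

-5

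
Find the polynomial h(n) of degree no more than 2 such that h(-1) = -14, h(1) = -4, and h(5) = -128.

Write h(n) = an^2 + bn + c. Substituting each data point gives a linear system:
  a - b + c = -14
  a + b + c = -4
  25a + 5b + c = -128
Solving the system yields a = -6, b = 5, c = -3.
So h(n) = -6n^2 + 5n - 3.
Check: h(5) = -128. ✓

h(n) = -6n^2 + 5n - 3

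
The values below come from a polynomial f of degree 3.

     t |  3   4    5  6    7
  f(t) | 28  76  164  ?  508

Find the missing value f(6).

The 4 known points determine the degree-3 polynomial uniquely.
Write f(t) = at^3 + bt^2 + ct + d. Substituting each data point gives a linear system:
  27a + 9b + 3c + d = 28
  64a + 16b + 4c + d = 76
  125a + 25b + 5c + d = 164
  343a + 49b + 7c + d = 508
Solving the system yields a = 2, b = -4, c = 2, d = 4.
So f(t) = 2t^3 - 4t^2 + 2t + 4.
Then f(6) = 304.

304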